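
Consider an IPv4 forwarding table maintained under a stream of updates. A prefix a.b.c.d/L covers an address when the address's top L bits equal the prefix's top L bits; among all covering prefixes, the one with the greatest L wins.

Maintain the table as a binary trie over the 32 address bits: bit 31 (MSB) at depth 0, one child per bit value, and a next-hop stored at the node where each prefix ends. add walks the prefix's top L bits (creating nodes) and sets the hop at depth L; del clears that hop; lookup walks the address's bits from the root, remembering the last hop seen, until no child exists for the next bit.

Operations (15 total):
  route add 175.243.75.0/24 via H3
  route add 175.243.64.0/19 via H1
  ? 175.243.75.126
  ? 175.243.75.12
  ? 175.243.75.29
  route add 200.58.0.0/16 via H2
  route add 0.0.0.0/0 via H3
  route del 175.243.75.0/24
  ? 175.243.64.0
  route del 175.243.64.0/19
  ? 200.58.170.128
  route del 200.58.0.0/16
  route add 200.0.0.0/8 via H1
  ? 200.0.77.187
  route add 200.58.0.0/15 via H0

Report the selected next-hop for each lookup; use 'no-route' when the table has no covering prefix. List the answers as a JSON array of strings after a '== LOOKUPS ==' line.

Process each operation:
  + 175.243.75.0/24 (H3) depth=24
  + 175.243.64.0/19 (H1) depth=19
  Q 175.243.75.126: descend 101011111111001101001011 ; hops seen [H1,H3] ; pick H3
  Q 175.243.75.12: descend 101011111111001101001011 ; hops seen [H1,H3] ; pick H3
  Q 175.243.75.29: descend 101011111111001101001011 ; hops seen [H1,H3] ; pick H3
  + 200.58.0.0/16 (H2) depth=16
  + 0.0.0.0/0 (H3) depth=0
  del 175.243.75.0/24 (clear depth 24)
  Q 175.243.64.0: descend 10101111111100110100 ; hops seen [H3,H1] ; pick H1
  del 175.243.64.0/19 (clear depth 19)
  Q 200.58.170.128: descend 1100100000111010 ; hops seen [H3,H2] ; pick H2
  del 200.58.0.0/16 (clear depth 16)
  + 200.0.0.0/8 (H1) depth=8
  Q 200.0.77.187: descend 1100100000 ; hops seen [H3,H1] ; pick H1
  + 200.58.0.0/15 (H0) depth=15

== LOOKUPS ==
["H3","H3","H3","H1","H2","H1"]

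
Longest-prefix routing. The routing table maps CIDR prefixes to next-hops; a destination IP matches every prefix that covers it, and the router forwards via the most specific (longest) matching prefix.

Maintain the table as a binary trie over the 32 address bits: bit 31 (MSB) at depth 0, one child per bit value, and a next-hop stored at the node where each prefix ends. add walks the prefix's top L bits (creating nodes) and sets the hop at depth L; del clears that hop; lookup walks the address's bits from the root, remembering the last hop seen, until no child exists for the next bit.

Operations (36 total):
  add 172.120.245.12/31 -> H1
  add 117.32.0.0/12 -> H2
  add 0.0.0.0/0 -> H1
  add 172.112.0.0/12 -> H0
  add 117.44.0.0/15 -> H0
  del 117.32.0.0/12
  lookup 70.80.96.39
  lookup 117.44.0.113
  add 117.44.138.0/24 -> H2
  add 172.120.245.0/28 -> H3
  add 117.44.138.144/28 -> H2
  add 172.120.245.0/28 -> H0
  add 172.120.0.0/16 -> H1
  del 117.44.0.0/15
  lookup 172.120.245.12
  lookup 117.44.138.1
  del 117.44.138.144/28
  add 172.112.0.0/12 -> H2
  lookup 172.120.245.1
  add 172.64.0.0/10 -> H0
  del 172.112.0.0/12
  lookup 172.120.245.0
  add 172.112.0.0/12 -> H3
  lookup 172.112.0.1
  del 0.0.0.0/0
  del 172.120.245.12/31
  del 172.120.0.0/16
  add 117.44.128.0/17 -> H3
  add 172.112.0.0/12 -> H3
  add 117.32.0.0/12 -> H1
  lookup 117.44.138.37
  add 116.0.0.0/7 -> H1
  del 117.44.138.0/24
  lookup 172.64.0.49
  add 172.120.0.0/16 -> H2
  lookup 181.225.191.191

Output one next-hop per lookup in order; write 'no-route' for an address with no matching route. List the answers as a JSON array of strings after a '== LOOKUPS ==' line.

Apply in order:
  add 172.120.245.12/31 -> H1 at depth 31
  add 117.32.0.0/12 -> H2 at depth 12
  add 0.0.0.0/0 -> H1 at depth 0
  add 172.112.0.0/12 -> H0 at depth 12
  add 117.44.0.0/15 -> H0 at depth 15
  - 117.32.0.0/12 clear@12
  lookup 70.80.96.39: bits 01 walk d0:H1→d1:-→d2:- -> H1
  lookup 117.44.0.113: bits 011101010010110 walk d0:H1→d1:-→d2:-→d3:-→d4:-→d5:-→d6:-→d7:-→d8:-→d9:-→d10:-→d11:-→d12:-→d13:-→d14:-→d15:H0 -> H0
  add 117.44.138.0/24 -> H2 at depth 24
  add 172.120.245.0/28 -> H3 at depth 28
  add 117.44.138.144/28 -> H2 at depth 28
  add 172.120.245.0/28 -> H0 at depth 28
  add 172.120.0.0/16 -> H1 at depth 16
  - 117.44.0.0/15 clear@15
  lookup 172.120.245.12: bits 1010110001111000111101010000110 walk d0:H1→d1:-→d2:-→d3:-→d4:-→d5:-→d6:-→d7:-→d8:-→d9:-→d10:-→d11:-→d12:H0→d13:-→d14:-→d15:-→d16:H1→d17:-→d18:-→d19:-→d20:-→d21:-→d22:-→d23:-→d24:-→d25:-→d26:-→d27:-→d28:H0→d29:-→d30:-→d31:H1 -> H1
  lookup 117.44.138.1: bits 011101010010110010001010 walk d0:H1→d1:-→d2:-→d3:-→d4:-→d5:-→d6:-→d7:-→d8:-→d9:-→d10:-→d11:-→d12:-→d13:-→d14:-→d15:-→d16:-→d17:-→d18:-→d19:-→d20:-→d21:-→d22:-→d23:-→d24:H2 -> H2
  - 117.44.138.144/28 clear@28
  add 172.112.0.0/12 -> H2 at depth 12
  lookup 172.120.245.1: bits 1010110001111000111101010000 walk d0:H1→d1:-→d2:-→d3:-→d4:-→d5:-→d6:-→d7:-→d8:-→d9:-→d10:-→d11:-→d12:H2→d13:-→d14:-→d15:-→d16:H1→d17:-→d18:-→d19:-→d20:-→d21:-→d22:-→d23:-→d24:-→d25:-→d26:-→d27:-→d28:H0 -> H0
  add 172.64.0.0/10 -> H0 at depth 10
  - 172.112.0.0/12 clear@12
  lookup 172.120.245.0: bits 1010110001111000111101010000 walk d0:H1→d1:-→d2:-→d3:-→d4:-→d5:-→d6:-→d7:-→d8:-→d9:-→d10:H0→d11:-→d12:-→d13:-→d14:-→d15:-→d16:H1→d17:-→d18:-→d19:-→d20:-→d21:-→d22:-→d23:-→d24:-→d25:-→d26:-→d27:-→d28:H0 -> H0
  add 172.112.0.0/12 -> H3 at depth 12
  lookup 172.112.0.1: bits 101011000111 walk d0:H1→d1:-→d2:-→d3:-→d4:-→d5:-→d6:-→d7:-→d8:-→d9:-→d10:H0→d11:-→d12:H3 -> H3
  - 0.0.0.0/0 clear@0
  - 172.120.245.12/31 clear@31
  - 172.120.0.0/16 clear@16
  add 117.44.128.0/17 -> H3 at depth 17
  add 172.112.0.0/12 -> H3 at depth 12
  add 117.32.0.0/12 -> H1 at depth 12
  lookup 117.44.138.37: bits 011101010010110010001010 walk d0:-→d1:-→d2:-→d3:-→d4:-→d5:-→d6:-→d7:-→d8:-→d9:-→d10:-→d11:-→d12:H1→d13:-→d14:-→d15:-→d16:-→d17:H3→d18:-→d19:-→d20:-→d21:-→d22:-→d23:-→d24:H2 -> H2
  add 116.0.0.0/7 -> H1 at depth 7
  - 117.44.138.0/24 clear@24
  lookup 172.64.0.49: bits 1010110001 walk d0:-→d1:-→d2:-→d3:-→d4:-→d5:-→d6:-→d7:-→d8:-→d9:-→d10:H0 -> H0
  add 172.120.0.0/16 -> H2 at depth 16
  lookup 181.225.191.191: bits 101 walk d0:-→d1:-→d2:-→d3:- -> no-route

== LOOKUPS ==
["H1","H0","H1","H2","H0","H0","H3","H2","H0","no-route"]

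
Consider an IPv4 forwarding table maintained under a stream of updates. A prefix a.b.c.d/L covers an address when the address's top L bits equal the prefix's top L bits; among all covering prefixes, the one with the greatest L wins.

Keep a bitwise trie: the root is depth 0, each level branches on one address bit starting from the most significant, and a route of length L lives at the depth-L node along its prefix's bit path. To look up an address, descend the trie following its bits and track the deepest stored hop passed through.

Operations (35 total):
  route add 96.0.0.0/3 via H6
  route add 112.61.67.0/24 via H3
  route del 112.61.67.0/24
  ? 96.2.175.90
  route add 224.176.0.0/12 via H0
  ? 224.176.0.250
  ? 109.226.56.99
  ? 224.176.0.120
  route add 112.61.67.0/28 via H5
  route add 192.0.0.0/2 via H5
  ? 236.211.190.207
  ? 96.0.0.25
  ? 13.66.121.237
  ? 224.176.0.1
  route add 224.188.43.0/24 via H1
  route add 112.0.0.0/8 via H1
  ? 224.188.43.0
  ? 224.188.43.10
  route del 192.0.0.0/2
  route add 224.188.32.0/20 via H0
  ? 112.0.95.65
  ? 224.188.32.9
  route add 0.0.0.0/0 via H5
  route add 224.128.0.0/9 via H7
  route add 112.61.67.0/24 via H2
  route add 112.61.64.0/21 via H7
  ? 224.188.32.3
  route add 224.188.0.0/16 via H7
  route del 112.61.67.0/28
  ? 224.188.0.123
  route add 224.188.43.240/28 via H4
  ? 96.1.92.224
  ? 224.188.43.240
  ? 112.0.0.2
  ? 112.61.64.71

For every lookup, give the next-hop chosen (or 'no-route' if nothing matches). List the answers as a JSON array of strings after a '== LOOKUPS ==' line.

Trace:
  add 96.0.0.0/3 -> H6 at depth 3
  add 112.61.67.0/24 -> H3 at depth 24
  del 112.61.67.0/24 (clear depth 24)
  lookup 96.2.175.90: bits 011 walk d0:-→d1:-→d2:-→d3:H6 -> H6
  add 224.176.0.0/12 -> H0 at depth 12
  lookup 224.176.0.250: bits 111000001011 walk d0:-→d1:-→d2:-→d3:-→d4:-→d5:-→d6:-→d7:-→d8:-→d9:-→d10:-→d11:-→d12:H0 -> H0
  lookup 109.226.56.99: bits 011 walk d0:-→d1:-→d2:-→d3:H6 -> H6
  lookup 224.176.0.120: bits 111000001011 walk d0:-→d1:-→d2:-→d3:-→d4:-→d5:-→d6:-→d7:-→d8:-→d9:-→d10:-→d11:-→d12:H0 -> H0
  add 112.61.67.0/28 -> H5 at depth 28
  add 192.0.0.0/2 -> H5 at depth 2
  lookup 236.211.190.207: bits 1110 walk d0:-→d1:-→d2:H5→d3:-→d4:- -> H5
  lookup 96.0.0.25: bits 011 walk d0:-→d1:-→d2:-→d3:H6 -> H6
  lookup 13.66.121.237: bits 0 walk d0:-→d1:- -> no-route
  lookup 224.176.0.1: bits 111000001011 walk d0:-→d1:-→d2:H5→d3:-→d4:-→d5:-→d6:-→d7:-→d8:-→d9:-→d10:-→d11:-→d12:H0 -> H0
  add 224.188.43.0/24 -> H1 at depth 24
  add 112.0.0.0/8 -> H1 at depth 8
  lookup 224.188.43.0: bits 111000001011110000101011 walk d0:-→d1:-→d2:H5→d3:-→d4:-→d5:-→d6:-→d7:-→d8:-→d9:-→d10:-→d11:-→d12:H0→d13:-→d14:-→d15:-→d16:-→d17:-→d18:-→d19:-→d20:-→d21:-→d22:-→d23:-→d24:H1 -> H1
  lookup 224.188.43.10: bits 111000001011110000101011 walk d0:-→d1:-→d2:H5→d3:-→d4:-→d5:-→d6:-→d7:-→d8:-→d9:-→d10:-→d11:-→d12:H0→d13:-→d14:-→d15:-→d16:-→d17:-→d18:-→d19:-→d20:-→d21:-→d22:-→d23:-→d24:H1 -> H1
  del 192.0.0.0/2 (clear depth 2)
  add 224.188.32.0/20 -> H0 at depth 20
  lookup 112.0.95.65: bits 0111000000 walk d0:-→d1:-→d2:-→d3:H6→d4:-→d5:-→d6:-→d7:-→d8:H1→d9:-→d10:- -> H1
  lookup 224.188.32.9: bits 11100000101111000010 walk d0:-→d1:-→d2:-→d3:-→d4:-→d5:-→d6:-→d7:-→d8:-→d9:-→d10:-→d11:-→d12:H0→d13:-→d14:-→d15:-→d16:-→d17:-→d18:-→d19:-→d20:H0 -> H0
  add 0.0.0.0/0 -> H5 at depth 0
  add 224.128.0.0/9 -> H7 at depth 9
  add 112.61.67.0/24 -> H2 at depth 24
  add 112.61.64.0/21 -> H7 at depth 21
  lookup 224.188.32.3: bits 11100000101111000010 walk d0:H5→d1:-→d2:-→d3:-→d4:-→d5:-→d6:-→d7:-→d8:-→d9:H7→d10:-→d11:-→d12:H0→d13:-→d14:-→d15:-→d16:-→d17:-→d18:-→d19:-→d20:H0 -> H0
  add 224.188.0.0/16 -> H7 at depth 16
  del 112.61.67.0/28 (clear depth 28)
  lookup 224.188.0.123: bits 111000001011110000 walk d0:H5→d1:-→d2:-→d3:-→d4:-→d5:-→d6:-→d7:-→d8:-→d9:H7→d10:-→d11:-→d12:H0→d13:-→d14:-→d15:-→d16:H7→d17:-→d18:- -> H7
  add 224.188.43.240/28 -> H4 at depth 28
  lookup 96.1.92.224: bits 011 walk d0:H5→d1:-→d2:-→d3:H6 -> H6
  lookup 224.188.43.240: bits 1110000010111100001010111111 walk d0:H5→d1:-→d2:-→d3:-→d4:-→d5:-→d6:-→d7:-→d8:-→d9:H7→d10:-→d11:-→d12:H0→d13:-→d14:-→d15:-→d16:H7→d17:-→d18:-→d19:-→d20:H0→d21:-→d22:-→d23:-→d24:H1→d25:-→d26:-→d27:-→d28:H4 -> H4
  lookup 112.0.0.2: bits 0111000000 walk d0:H5→d1:-→d2:-→d3:H6→d4:-→d5:-→d6:-→d7:-→d8:H1→d9:-→d10:- -> H1
  lookup 112.61.64.71: bits 0111000000111101010000 walk d0:H5→d1:-→d2:-→d3:H6→d4:-→d5:-→d6:-→d7:-→d8:H1→d9:-→d10:-→d11:-→d12:-→d13:-→d14:-→d15:-→d16:-→d17:-→d18:-→d19:-→d20:-→d21:H7→d22:- -> H7

== LOOKUPS ==
["H6","H0","H6","H0","H5","H6","no-route","H0","H1","H1","H1","H0","H0","H7","H6","H4","H1","H7"]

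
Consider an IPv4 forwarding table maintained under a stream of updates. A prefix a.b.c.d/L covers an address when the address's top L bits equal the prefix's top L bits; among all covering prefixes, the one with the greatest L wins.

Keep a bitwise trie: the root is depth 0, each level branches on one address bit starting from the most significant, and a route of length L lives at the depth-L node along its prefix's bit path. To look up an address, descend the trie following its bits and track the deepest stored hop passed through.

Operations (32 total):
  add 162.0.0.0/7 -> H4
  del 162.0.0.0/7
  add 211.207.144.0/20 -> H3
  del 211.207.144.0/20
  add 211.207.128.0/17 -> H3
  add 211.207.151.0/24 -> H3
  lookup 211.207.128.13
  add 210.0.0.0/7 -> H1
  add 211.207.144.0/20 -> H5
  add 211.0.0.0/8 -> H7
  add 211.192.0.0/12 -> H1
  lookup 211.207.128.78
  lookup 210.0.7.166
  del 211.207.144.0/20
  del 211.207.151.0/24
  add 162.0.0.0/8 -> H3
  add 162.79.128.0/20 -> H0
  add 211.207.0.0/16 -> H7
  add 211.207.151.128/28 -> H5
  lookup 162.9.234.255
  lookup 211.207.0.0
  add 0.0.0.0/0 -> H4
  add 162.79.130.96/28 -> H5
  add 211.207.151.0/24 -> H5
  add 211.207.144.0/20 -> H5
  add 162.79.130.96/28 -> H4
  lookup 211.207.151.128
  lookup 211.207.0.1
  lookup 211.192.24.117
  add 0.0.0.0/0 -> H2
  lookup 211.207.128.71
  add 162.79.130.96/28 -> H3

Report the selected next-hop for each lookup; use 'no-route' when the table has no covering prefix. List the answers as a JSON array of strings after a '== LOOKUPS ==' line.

Apply in order:
  add 162.0.0.0/7 -> H4 at depth 7
  - 162.0.0.0/7 clear@7
  add 211.207.144.0/20 -> H3 at depth 20
  - 211.207.144.0/20 clear@20
  add 211.207.128.0/17 -> H3 at depth 17
  add 211.207.151.0/24 -> H3 at depth 24
  ? 211.207.128.13  path d0:-→d1:-→d2:-→d3:-→d4:-→d5:-→d6:-→d7:-→d8:-→d9:-→d10:-→d11:-→d12:-→d13:-→d14:-→d15:-→d16:-→d17:H3→d18:-→d19:-  best=H3
  add 210.0.0.0/7 -> H1 at depth 7
  add 211.207.144.0/20 -> H5 at depth 20
  add 211.0.0.0/8 -> H7 at depth 8
  add 211.192.0.0/12 -> H1 at depth 12
  ? 211.207.128.78  path d0:-→d1:-→d2:-→d3:-→d4:-→d5:-→d6:-→d7:H1→d8:H7→d9:-→d10:-→d11:-→d12:H1→d13:-→d14:-→d15:-→d16:-→d17:H3→d18:-→d19:-  best=H3
  ? 210.0.7.166  path d0:-→d1:-→d2:-→d3:-→d4:-→d5:-→d6:-→d7:H1  best=H1
  - 211.207.144.0/20 clear@20
  - 211.207.151.0/24 clear@24
  add 162.0.0.0/8 -> H3 at depth 8
  add 162.79.128.0/20 -> H0 at depth 20
  add 211.207.0.0/16 -> H7 at depth 16
  add 211.207.151.128/28 -> H5 at depth 28
  ? 162.9.234.255  path d0:-→d1:-→d2:-→d3:-→d4:-→d5:-→d6:-→d7:-→d8:H3→d9:-  best=H3
  ? 211.207.0.0  path d0:-→d1:-→d2:-→d3:-→d4:-→d5:-→d6:-→d7:H1→d8:H7→d9:-→d10:-→d11:-→d12:H1→d13:-→d14:-→d15:-→d16:H7  best=H7
  add 0.0.0.0/0 -> H4 at depth 0
  add 162.79.130.96/28 -> H5 at depth 28
  add 211.207.151.0/24 -> H5 at depth 24
  add 211.207.144.0/20 -> H5 at depth 20
  add 162.79.130.96/28 -> H4 at depth 28
  ? 211.207.151.128  path d0:H4→d1:-→d2:-→d3:-→d4:-→d5:-→d6:-→d7:H1→d8:H7→d9:-→d10:-→d11:-→d12:H1→d13:-→d14:-→d15:-→d16:H7→d17:H3→d18:-→d19:-→d20:H5→d21:-→d22:-→d23:-→d24:H5→d25:-→d26:-→d27:-→d28:H5  best=H5
  ? 211.207.0.1  path d0:H4→d1:-→d2:-→d3:-→d4:-→d5:-→d6:-→d7:H1→d8:H7→d9:-→d10:-→d11:-→d12:H1→d13:-→d14:-→d15:-→d16:H7  best=H7
  ? 211.192.24.117  path d0:H4→d1:-→d2:-→d3:-→d4:-→d5:-→d6:-→d7:H1→d8:H7→d9:-→d10:-→d11:-→d12:H1  best=H1
  add 0.0.0.0/0 -> H2 at depth 0
  ? 211.207.128.71  path d0:H2→d1:-→d2:-→d3:-→d4:-→d5:-→d6:-→d7:H1→d8:H7→d9:-→d10:-→d11:-→d12:H1→d13:-→d14:-→d15:-→d16:H7→d17:H3→d18:-→d19:-  best=H3
  add 162.79.130.96/28 -> H3 at depth 28

== LOOKUPS ==
["H3","H3","H1","H3","H7","H5","H7","H1","H3"]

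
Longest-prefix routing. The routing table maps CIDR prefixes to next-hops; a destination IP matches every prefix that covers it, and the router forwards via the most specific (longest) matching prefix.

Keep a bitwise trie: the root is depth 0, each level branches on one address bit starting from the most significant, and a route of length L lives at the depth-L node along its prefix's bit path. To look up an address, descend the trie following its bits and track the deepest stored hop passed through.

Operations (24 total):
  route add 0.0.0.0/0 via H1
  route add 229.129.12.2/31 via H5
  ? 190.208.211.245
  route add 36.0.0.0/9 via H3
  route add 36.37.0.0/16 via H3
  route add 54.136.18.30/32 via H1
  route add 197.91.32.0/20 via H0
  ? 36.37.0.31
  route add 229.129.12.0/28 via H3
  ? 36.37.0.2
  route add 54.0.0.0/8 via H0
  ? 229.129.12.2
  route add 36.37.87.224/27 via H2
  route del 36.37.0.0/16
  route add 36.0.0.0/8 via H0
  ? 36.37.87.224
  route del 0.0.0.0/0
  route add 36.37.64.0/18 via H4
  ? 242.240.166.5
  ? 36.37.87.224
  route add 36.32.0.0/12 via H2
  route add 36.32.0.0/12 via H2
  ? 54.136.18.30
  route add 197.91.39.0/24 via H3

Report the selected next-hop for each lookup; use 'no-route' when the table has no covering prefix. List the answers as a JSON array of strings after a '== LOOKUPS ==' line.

Apply in order:
  add 0.0.0.0/0 -> H1 at depth 0
  add 229.129.12.2/31 -> H5 at depth 31
  ? 190.208.211.245  path d0:H1→d1:-  best=H1
  add 36.0.0.0/9 -> H3 at depth 9
  add 36.37.0.0/16 -> H3 at depth 16
  add 54.136.18.30/32 -> H1 at depth 32
  add 197.91.32.0/20 -> H0 at depth 20
  ? 36.37.0.31  path d0:H1→d1:-→d2:-→d3:-→d4:-→d5:-→d6:-→d7:-→d8:-→d9:H3→d10:-→d11:-→d12:-→d13:-→d14:-→d15:-→d16:H3  best=H3
  add 229.129.12.0/28 -> H3 at depth 28
  ? 36.37.0.2  path d0:H1→d1:-→d2:-→d3:-→d4:-→d5:-→d6:-→d7:-→d8:-→d9:H3→d10:-→d11:-→d12:-→d13:-→d14:-→d15:-→d16:H3  best=H3
  add 54.0.0.0/8 -> H0 at depth 8
  ? 229.129.12.2  path d0:H1→d1:-→d2:-→d3:-→d4:-→d5:-→d6:-→d7:-→d8:-→d9:-→d10:-→d11:-→d12:-→d13:-→d14:-→d15:-→d16:-→d17:-→d18:-→d19:-→d20:-→d21:-→d22:-→d23:-→d24:-→d25:-→d26:-→d27:-→d28:H3→d29:-→d30:-→d31:H5  best=H5
  add 36.37.87.224/27 -> H2 at depth 27
  del 36.37.0.0/16 (clear depth 16)
  add 36.0.0.0/8 -> H0 at depth 8
  ? 36.37.87.224  path d0:H1→d1:-→d2:-→d3:-→d4:-→d5:-→d6:-→d7:-→d8:H0→d9:H3→d10:-→d11:-→d12:-→d13:-→d14:-→d15:-→d16:-→d17:-→d18:-→d19:-→d20:-→d21:-→d22:-→d23:-→d24:-→d25:-→d26:-→d27:H2  best=H2
  del 0.0.0.0/0 (clear depth 0)
  add 36.37.64.0/18 -> H4 at depth 18
  ? 242.240.166.5  path d0:-→d1:-→d2:-→d3:-  best=no-route
  ? 36.37.87.224  path d0:-→d1:-→d2:-→d3:-→d4:-→d5:-→d6:-→d7:-→d8:H0→d9:H3→d10:-→d11:-→d12:-→d13:-→d14:-→d15:-→d16:-→d17:-→d18:H4→d19:-→d20:-→d21:-→d22:-→d23:-→d24:-→d25:-→d26:-→d27:H2  best=H2
  add 36.32.0.0/12 -> H2 at depth 12
  add 36.32.0.0/12 -> H2 at depth 12
  ? 54.136.18.30  path d0:-→d1:-→d2:-→d3:-→d4:-→d5:-→d6:-→d7:-→d8:H0→d9:-→d10:-→d11:-→d12:-→d13:-→d14:-→d15:-→d16:-→d17:-→d18:-→d19:-→d20:-→d21:-→d22:-→d23:-→d24:-→d25:-→d26:-→d27:-→d28:-→d29:-→d30:-→d31:-→d32:H1  best=H1
  add 197.91.39.0/24 -> H3 at depth 24

== LOOKUPS ==
["H1","H3","H3","H5","H2","no-route","H2","H1"]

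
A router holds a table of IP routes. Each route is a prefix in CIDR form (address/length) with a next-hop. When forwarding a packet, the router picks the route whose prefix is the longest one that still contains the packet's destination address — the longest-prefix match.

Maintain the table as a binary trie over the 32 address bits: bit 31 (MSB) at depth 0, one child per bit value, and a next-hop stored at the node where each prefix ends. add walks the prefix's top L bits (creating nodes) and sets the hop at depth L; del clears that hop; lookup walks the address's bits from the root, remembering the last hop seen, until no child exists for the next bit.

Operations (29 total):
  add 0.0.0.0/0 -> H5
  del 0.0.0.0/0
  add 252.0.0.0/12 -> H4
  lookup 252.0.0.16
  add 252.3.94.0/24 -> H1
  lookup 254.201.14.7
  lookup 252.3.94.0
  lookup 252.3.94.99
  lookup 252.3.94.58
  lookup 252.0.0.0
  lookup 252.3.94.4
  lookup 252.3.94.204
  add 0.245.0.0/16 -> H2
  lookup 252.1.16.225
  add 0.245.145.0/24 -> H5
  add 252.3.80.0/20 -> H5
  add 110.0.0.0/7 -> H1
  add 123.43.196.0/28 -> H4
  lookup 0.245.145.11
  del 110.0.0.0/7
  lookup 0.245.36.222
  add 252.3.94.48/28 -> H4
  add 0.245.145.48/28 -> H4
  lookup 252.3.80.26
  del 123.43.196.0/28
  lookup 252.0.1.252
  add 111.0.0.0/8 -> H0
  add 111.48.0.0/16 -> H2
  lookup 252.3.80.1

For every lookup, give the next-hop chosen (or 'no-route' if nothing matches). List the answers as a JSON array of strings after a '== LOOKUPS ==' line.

Apply in order:
  add 0.0.0.0/0 -> H5 at depth 0
  - 0.0.0.0/0 clear@0
  add 252.0.0.0/12 -> H4 at depth 12
  Q 252.0.0.16: descend 111111000000 ; hops seen [H4] ; pick H4
  add 252.3.94.0/24 -> H1 at depth 24
  Q 254.201.14.7: descend 111111 ; hops seen [∅] ; pick no-route
  Q 252.3.94.0: descend 111111000000001101011110 ; hops seen [H4,H1] ; pick H1
  Q 252.3.94.99: descend 111111000000001101011110 ; hops seen [H4,H1] ; pick H1
  Q 252.3.94.58: descend 111111000000001101011110 ; hops seen [H4,H1] ; pick H1
  Q 252.0.0.0: descend 11111100000000 ; hops seen [H4] ; pick H4
  Q 252.3.94.4: descend 111111000000001101011110 ; hops seen [H4,H1] ; pick H1
  Q 252.3.94.204: descend 111111000000001101011110 ; hops seen [H4,H1] ; pick H1
  add 0.245.0.0/16 -> H2 at depth 16
  Q 252.1.16.225: descend 11111100000000 ; hops seen [H4] ; pick H4
  add 0.245.145.0/24 -> H5 at depth 24
  add 252.3.80.0/20 -> H5 at depth 20
  add 110.0.0.0/7 -> H1 at depth 7
  add 123.43.196.0/28 -> H4 at depth 28
  Q 0.245.145.11: descend 000000001111010110010001 ; hops seen [H2,H5] ; pick H5
  - 110.0.0.0/7 clear@7
  Q 0.245.36.222: descend 0000000011110101 ; hops seen [H2] ; pick H2
  add 252.3.94.48/28 -> H4 at depth 28
  add 0.245.145.48/28 -> H4 at depth 28
  Q 252.3.80.26: descend 11111100000000110101 ; hops seen [H4,H5] ; pick H5
  - 123.43.196.0/28 clear@28
  Q 252.0.1.252: descend 11111100000000 ; hops seen [H4] ; pick H4
  add 111.0.0.0/8 -> H0 at depth 8
  add 111.48.0.0/16 -> H2 at depth 16
  Q 252.3.80.1: descend 11111100000000110101 ; hops seen [H4,H5] ; pick H5

== LOOKUPS ==
["H4","no-route","H1","H1","H1","H4","H1","H1","H4","H5","H2","H5","H4","H5"]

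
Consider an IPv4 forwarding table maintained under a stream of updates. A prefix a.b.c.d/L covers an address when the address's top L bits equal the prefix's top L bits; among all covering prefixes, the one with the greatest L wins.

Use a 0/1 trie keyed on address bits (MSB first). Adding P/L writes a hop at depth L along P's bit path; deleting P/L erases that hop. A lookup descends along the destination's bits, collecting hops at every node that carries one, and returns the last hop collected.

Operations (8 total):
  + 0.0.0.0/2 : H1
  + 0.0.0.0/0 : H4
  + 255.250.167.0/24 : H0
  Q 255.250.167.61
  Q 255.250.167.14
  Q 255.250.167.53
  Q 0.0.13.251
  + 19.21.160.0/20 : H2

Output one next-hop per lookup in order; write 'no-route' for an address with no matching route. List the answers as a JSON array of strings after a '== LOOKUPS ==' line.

Apply in order:
  add 0.0.0.0/2 -> H1 at depth 2
  add 0.0.0.0/0 -> H4 at depth 0
  add 255.250.167.0/24 -> H0 at depth 24
  ? 255.250.167.61  path d0:H4→d1:-→d2:-→d3:-→d4:-→d5:-→d6:-→d7:-→d8:-→d9:-→d10:-→d11:-→d12:-→d13:-→d14:-→d15:-→d16:-→d17:-→d18:-→d19:-→d20:-→d21:-→d22:-→d23:-→d24:H0  best=H0
  ? 255.250.167.14  path d0:H4→d1:-→d2:-→d3:-→d4:-→d5:-→d6:-→d7:-→d8:-→d9:-→d10:-→d11:-→d12:-→d13:-→d14:-→d15:-→d16:-→d17:-→d18:-→d19:-→d20:-→d21:-→d22:-→d23:-→d24:H0  best=H0
  ? 255.250.167.53  path d0:H4→d1:-→d2:-→d3:-→d4:-→d5:-→d6:-→d7:-→d8:-→d9:-→d10:-→d11:-→d12:-→d13:-→d14:-→d15:-→d16:-→d17:-→d18:-→d19:-→d20:-→d21:-→d22:-→d23:-→d24:H0  best=H0
  ? 0.0.13.251  path d0:H4→d1:-→d2:H1  best=H1
  add 19.21.160.0/20 -> H2 at depth 20

== LOOKUPS ==
["H0","H0","H0","H1"]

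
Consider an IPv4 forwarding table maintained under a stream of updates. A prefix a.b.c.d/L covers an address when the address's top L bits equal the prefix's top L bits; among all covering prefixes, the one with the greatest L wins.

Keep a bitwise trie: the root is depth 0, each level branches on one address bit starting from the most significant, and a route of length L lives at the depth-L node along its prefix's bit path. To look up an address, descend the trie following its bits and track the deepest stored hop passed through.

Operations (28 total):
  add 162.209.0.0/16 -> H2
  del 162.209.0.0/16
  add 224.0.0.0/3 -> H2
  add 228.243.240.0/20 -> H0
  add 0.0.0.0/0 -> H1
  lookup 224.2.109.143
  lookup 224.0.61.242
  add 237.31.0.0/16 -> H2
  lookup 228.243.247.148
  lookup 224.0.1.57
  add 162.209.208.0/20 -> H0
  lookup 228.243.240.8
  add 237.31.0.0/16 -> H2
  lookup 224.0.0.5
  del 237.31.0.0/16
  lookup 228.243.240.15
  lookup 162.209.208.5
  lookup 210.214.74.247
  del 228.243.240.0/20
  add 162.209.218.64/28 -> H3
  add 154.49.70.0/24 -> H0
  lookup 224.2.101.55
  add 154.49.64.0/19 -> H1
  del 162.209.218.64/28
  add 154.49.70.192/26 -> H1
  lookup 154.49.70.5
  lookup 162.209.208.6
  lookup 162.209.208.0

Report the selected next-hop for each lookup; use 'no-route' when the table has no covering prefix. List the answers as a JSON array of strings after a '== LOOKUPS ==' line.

Apply in order:
  + 162.209.0.0/16 (H2) depth=16
  del 162.209.0.0/16 (clear depth 16)
  + 224.0.0.0/3 (H2) depth=3
  + 228.243.240.0/20 (H0) depth=20
  + 0.0.0.0/0 (H1) depth=0
  lookup 224.2.109.143: bits 11100 walk d0:H1→d1:-→d2:-→d3:H2→d4:-→d5:- -> H2
  lookup 224.0.61.242: bits 11100 walk d0:H1→d1:-→d2:-→d3:H2→d4:-→d5:- -> H2
  + 237.31.0.0/16 (H2) depth=16
  lookup 228.243.247.148: bits 11100100111100111111 walk d0:H1→d1:-→d2:-→d3:H2→d4:-→d5:-→d6:-→d7:-→d8:-→d9:-→d10:-→d11:-→d12:-→d13:-→d14:-→d15:-→d16:-→d17:-→d18:-→d19:-→d20:H0 -> H0
  lookup 224.0.1.57: bits 11100 walk d0:H1→d1:-→d2:-→d3:H2→d4:-→d5:- -> H2
  + 162.209.208.0/20 (H0) depth=20
  lookup 228.243.240.8: bits 11100100111100111111 walk d0:H1→d1:-→d2:-→d3:H2→d4:-→d5:-→d6:-→d7:-→d8:-→d9:-→d10:-→d11:-→d12:-→d13:-→d14:-→d15:-→d16:-→d17:-→d18:-→d19:-→d20:H0 -> H0
  + 237.31.0.0/16 (H2) depth=16
  lookup 224.0.0.5: bits 11100 walk d0:H1→d1:-→d2:-→d3:H2→d4:-→d5:- -> H2
  del 237.31.0.0/16 (clear depth 16)
  lookup 228.243.240.15: bits 11100100111100111111 walk d0:H1→d1:-→d2:-→d3:H2→d4:-→d5:-→d6:-→d7:-→d8:-→d9:-→d10:-→d11:-→d12:-→d13:-→d14:-→d15:-→d16:-→d17:-→d18:-→d19:-→d20:H0 -> H0
  lookup 162.209.208.5: bits 10100010110100011101 walk d0:H1→d1:-→d2:-→d3:-→d4:-→d5:-→d6:-→d7:-→d8:-→d9:-→d10:-→d11:-→d12:-→d13:-→d14:-→d15:-→d16:-→d17:-→d18:-→d19:-→d20:H0 -> H0
  lookup 210.214.74.247: bits 11 walk d0:H1→d1:-→d2:- -> H1
  del 228.243.240.0/20 (clear depth 20)
  + 162.209.218.64/28 (H3) depth=28
  + 154.49.70.0/24 (H0) depth=24
  lookup 224.2.101.55: bits 11100 walk d0:H1→d1:-→d2:-→d3:H2→d4:-→d5:- -> H2
  + 154.49.64.0/19 (H1) depth=19
  del 162.209.218.64/28 (clear depth 28)
  + 154.49.70.192/26 (H1) depth=26
  lookup 154.49.70.5: bits 100110100011000101000110 walk d0:H1→d1:-→d2:-→d3:-→d4:-→d5:-→d6:-→d7:-→d8:-→d9:-→d10:-→d11:-→d12:-→d13:-→d14:-→d15:-→d16:-→d17:-→d18:-→d19:H1→d20:-→d21:-→d22:-→d23:-→d24:H0 -> H0
  lookup 162.209.208.6: bits 10100010110100011101 walk d0:H1→d1:-→d2:-→d3:-→d4:-→d5:-→d6:-→d7:-→d8:-→d9:-→d10:-→d11:-→d12:-→d13:-→d14:-→d15:-→d16:-→d17:-→d18:-→d19:-→d20:H0 -> H0
  lookup 162.209.208.0: bits 10100010110100011101 walk d0:H1→d1:-→d2:-→d3:-→d4:-→d5:-→d6:-→d7:-→d8:-→d9:-→d10:-→d11:-→d12:-→d13:-→d14:-→d15:-→d16:-→d17:-→d18:-→d19:-→d20:H0 -> H0

== LOOKUPS ==
["H2","H2","H0","H2","H0","H2","H0","H0","H1","H2","H0","H0","H0"]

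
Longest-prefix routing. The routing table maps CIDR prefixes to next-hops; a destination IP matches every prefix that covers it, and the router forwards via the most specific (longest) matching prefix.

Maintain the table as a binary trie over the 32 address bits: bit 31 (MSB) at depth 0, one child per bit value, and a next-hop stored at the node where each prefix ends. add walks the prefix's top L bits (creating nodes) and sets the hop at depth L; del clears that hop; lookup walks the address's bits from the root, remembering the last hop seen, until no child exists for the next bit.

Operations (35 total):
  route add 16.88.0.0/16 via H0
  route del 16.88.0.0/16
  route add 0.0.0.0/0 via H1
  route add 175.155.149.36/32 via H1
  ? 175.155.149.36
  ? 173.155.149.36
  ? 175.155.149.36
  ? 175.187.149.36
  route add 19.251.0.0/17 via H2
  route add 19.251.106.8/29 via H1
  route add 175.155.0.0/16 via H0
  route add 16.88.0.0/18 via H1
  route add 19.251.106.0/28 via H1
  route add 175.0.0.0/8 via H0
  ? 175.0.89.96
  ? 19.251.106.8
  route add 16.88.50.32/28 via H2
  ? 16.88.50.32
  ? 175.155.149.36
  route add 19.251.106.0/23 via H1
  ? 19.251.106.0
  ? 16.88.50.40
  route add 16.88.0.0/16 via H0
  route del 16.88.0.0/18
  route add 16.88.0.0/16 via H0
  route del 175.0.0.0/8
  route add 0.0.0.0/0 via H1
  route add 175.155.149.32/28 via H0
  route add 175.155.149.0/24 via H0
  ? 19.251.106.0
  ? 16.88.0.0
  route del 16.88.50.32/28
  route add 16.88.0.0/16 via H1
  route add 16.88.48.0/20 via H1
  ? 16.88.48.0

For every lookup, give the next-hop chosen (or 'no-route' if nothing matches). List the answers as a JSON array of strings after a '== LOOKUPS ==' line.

Apply in order:
  + 16.88.0.0/16 (H0) depth=16
  - 16.88.0.0/16 clear@16
  + 0.0.0.0/0 (H1) depth=0
  + 175.155.149.36/32 (H1) depth=32
  Q 175.155.149.36: descend 10101111100110111001010100100100 ; hops seen [H1,H1] ; pick H1
  Q 173.155.149.36: descend 101011 ; hops seen [H1] ; pick H1
  Q 175.155.149.36: descend 10101111100110111001010100100100 ; hops seen [H1,H1] ; pick H1
  Q 175.187.149.36: descend 1010111110 ; hops seen [H1] ; pick H1
  + 19.251.0.0/17 (H2) depth=17
  + 19.251.106.8/29 (H1) depth=29
  + 175.155.0.0/16 (H0) depth=16
  + 16.88.0.0/18 (H1) depth=18
  + 19.251.106.0/28 (H1) depth=28
  + 175.0.0.0/8 (H0) depth=8
  Q 175.0.89.96: descend 10101111 ; hops seen [H1,H0] ; pick H0
  Q 19.251.106.8: descend 00010011111110110110101000001 ; hops seen [H1,H2,H1,H1] ; pick H1
  + 16.88.50.32/28 (H2) depth=28
  Q 16.88.50.32: descend 0001000001011000001100100010 ; hops seen [H1,H1,H2] ; pick H2
  Q 175.155.149.36: descend 10101111100110111001010100100100 ; hops seen [H1,H0,H0,H1] ; pick H1
  + 19.251.106.0/23 (H1) depth=23
  Q 19.251.106.0: descend 0001001111111011011010100000 ; hops seen [H1,H2,H1,H1] ; pick H1
  Q 16.88.50.40: descend 0001000001011000001100100010 ; hops seen [H1,H1,H2] ; pick H2
  + 16.88.0.0/16 (H0) depth=16
  - 16.88.0.0/18 clear@18
  + 16.88.0.0/16 (H0) depth=16
  - 175.0.0.0/8 clear@8
  + 0.0.0.0/0 (H1) depth=0
  + 175.155.149.32/28 (H0) depth=28
  + 175.155.149.0/24 (H0) depth=24
  Q 19.251.106.0: descend 0001001111111011011010100000 ; hops seen [H1,H2,H1,H1] ; pick H1
  Q 16.88.0.0: descend 000100000101100000 ; hops seen [H1,H0] ; pick H0
  - 16.88.50.32/28 clear@28
  + 16.88.0.0/16 (H1) depth=16
  + 16.88.48.0/20 (H1) depth=20
  Q 16.88.48.0: descend 0001000001011000001100 ; hops seen [H1,H1,H1] ; pick H1

== LOOKUPS ==
["H1","H1","H1","H1","H0","H1","H2","H1","H1","H2","H1","H0","H1"]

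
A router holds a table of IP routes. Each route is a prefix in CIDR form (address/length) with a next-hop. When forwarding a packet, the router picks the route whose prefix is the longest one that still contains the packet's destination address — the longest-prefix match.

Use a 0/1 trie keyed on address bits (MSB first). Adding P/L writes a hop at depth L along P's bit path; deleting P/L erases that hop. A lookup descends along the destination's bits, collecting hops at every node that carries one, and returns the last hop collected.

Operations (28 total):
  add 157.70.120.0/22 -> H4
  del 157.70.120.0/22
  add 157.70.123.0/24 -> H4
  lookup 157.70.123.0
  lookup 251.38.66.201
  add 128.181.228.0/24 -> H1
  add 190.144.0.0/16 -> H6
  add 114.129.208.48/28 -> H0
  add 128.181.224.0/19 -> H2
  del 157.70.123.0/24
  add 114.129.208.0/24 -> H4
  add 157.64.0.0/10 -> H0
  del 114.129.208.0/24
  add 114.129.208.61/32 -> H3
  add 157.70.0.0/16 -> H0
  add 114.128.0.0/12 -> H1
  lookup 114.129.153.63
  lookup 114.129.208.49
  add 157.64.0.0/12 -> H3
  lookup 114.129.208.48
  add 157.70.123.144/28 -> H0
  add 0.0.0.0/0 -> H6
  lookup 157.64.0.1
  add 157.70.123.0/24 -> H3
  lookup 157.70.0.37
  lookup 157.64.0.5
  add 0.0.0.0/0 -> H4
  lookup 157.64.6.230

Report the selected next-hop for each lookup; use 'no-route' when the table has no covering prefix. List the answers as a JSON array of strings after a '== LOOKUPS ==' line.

Apply in order:
  add 157.70.120.0/22 -> H4 at depth 22
  del 157.70.120.0/22 (clear depth 22)
  add 157.70.123.0/24 -> H4 at depth 24
  ? 157.70.123.0  path d0:-→d1:-→d2:-→d3:-→d4:-→d5:-→d6:-→d7:-→d8:-→d9:-→d10:-→d11:-→d12:-→d13:-→d14:-→d15:-→d16:-→d17:-→d18:-→d19:-→d20:-→d21:-→d22:-→d23:-→d24:H4  best=H4
  ? 251.38.66.201  path d0:-→d1:-  best=no-route
  add 128.181.228.0/24 -> H1 at depth 24
  add 190.144.0.0/16 -> H6 at depth 16
  add 114.129.208.48/28 -> H0 at depth 28
  add 128.181.224.0/19 -> H2 at depth 19
  del 157.70.123.0/24 (clear depth 24)
  add 114.129.208.0/24 -> H4 at depth 24
  add 157.64.0.0/10 -> H0 at depth 10
  del 114.129.208.0/24 (clear depth 24)
  add 114.129.208.61/32 -> H3 at depth 32
  add 157.70.0.0/16 -> H0 at depth 16
  add 114.128.0.0/12 -> H1 at depth 12
  ? 114.129.153.63  path d0:-→d1:-→d2:-→d3:-→d4:-→d5:-→d6:-→d7:-→d8:-→d9:-→d10:-→d11:-→d12:H1→d13:-→d14:-→d15:-→d16:-→d17:-  best=H1
  ? 114.129.208.49  path d0:-→d1:-→d2:-→d3:-→d4:-→d5:-→d6:-→d7:-→d8:-→d9:-→d10:-→d11:-→d12:H1→d13:-→d14:-→d15:-→d16:-→d17:-→d18:-→d19:-→d20:-→d21:-→d22:-→d23:-→d24:-→d25:-→d26:-→d27:-→d28:H0  best=H0
  add 157.64.0.0/12 -> H3 at depth 12
  ? 114.129.208.48  path d0:-→d1:-→d2:-→d3:-→d4:-→d5:-→d6:-→d7:-→d8:-→d9:-→d10:-→d11:-→d12:H1→d13:-→d14:-→d15:-→d16:-→d17:-→d18:-→d19:-→d20:-→d21:-→d22:-→d23:-→d24:-→d25:-→d26:-→d27:-→d28:H0  best=H0
  add 157.70.123.144/28 -> H0 at depth 28
  add 0.0.0.0/0 -> H6 at depth 0
  ? 157.64.0.1  path d0:H6→d1:-→d2:-→d3:-→d4:-→d5:-→d6:-→d7:-→d8:-→d9:-→d10:H0→d11:-→d12:H3→d13:-  best=H3
  add 157.70.123.0/24 -> H3 at depth 24
  ? 157.70.0.37  path d0:H6→d1:-→d2:-→d3:-→d4:-→d5:-→d6:-→d7:-→d8:-→d9:-→d10:H0→d11:-→d12:H3→d13:-→d14:-→d15:-→d16:H0→d17:-  best=H0
  ? 157.64.0.5  path d0:H6→d1:-→d2:-→d3:-→d4:-→d5:-→d6:-→d7:-→d8:-→d9:-→d10:H0→d11:-→d12:H3→d13:-  best=H3
  add 0.0.0.0/0 -> H4 at depth 0
  ? 157.64.6.230  path d0:H4→d1:-→d2:-→d3:-→d4:-→d5:-→d6:-→d7:-→d8:-→d9:-→d10:H0→d11:-→d12:H3→d13:-  best=H3

== LOOKUPS ==
["H4","no-route","H1","H0","H0","H3","H0","H3","H3"]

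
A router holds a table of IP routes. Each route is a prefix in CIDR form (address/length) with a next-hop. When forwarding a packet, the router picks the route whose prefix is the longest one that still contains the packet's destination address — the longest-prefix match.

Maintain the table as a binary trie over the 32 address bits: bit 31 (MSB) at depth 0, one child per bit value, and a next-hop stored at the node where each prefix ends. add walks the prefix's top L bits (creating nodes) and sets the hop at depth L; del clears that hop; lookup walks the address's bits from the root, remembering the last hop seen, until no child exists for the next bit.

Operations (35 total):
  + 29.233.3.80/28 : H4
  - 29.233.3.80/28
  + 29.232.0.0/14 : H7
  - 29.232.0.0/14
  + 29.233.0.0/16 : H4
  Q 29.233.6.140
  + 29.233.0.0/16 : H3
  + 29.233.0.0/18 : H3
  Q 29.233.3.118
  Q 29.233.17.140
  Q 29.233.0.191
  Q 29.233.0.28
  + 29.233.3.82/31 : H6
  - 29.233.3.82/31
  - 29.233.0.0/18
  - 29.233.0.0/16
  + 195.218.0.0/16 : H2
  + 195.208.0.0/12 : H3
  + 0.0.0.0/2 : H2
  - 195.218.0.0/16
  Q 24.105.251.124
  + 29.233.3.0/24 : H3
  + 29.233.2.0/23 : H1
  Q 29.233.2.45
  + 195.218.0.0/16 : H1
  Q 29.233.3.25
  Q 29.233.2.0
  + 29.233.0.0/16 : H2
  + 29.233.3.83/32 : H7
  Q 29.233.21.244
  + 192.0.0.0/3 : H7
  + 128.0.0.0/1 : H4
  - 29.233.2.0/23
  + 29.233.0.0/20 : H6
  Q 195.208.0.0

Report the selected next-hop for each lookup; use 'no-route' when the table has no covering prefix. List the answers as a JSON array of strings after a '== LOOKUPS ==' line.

Process each operation:
  add 29.233.3.80/28 -> H4 at depth 28
  del 29.233.3.80/28 (clear depth 28)
  add 29.232.0.0/14 -> H7 at depth 14
  del 29.232.0.0/14 (clear depth 14)
  add 29.233.0.0/16 -> H4 at depth 16
  lookup 29.233.6.140: bits 000111011110100100000 walk d0:-→d1:-→d2:-→d3:-→d4:-→d5:-→d6:-→d7:-→d8:-→d9:-→d10:-→d11:-→d12:-→d13:-→d14:-→d15:-→d16:H4→d17:-→d18:-→d19:-→d20:-→d21:- -> H4
  add 29.233.0.0/16 -> H3 at depth 16
  add 29.233.0.0/18 -> H3 at depth 18
  lookup 29.233.3.118: bits 00011101111010010000001101 walk d0:-→d1:-→d2:-→d3:-→d4:-→d5:-→d6:-→d7:-→d8:-→d9:-→d10:-→d11:-→d12:-→d13:-→d14:-→d15:-→d16:H3→d17:-→d18:H3→d19:-→d20:-→d21:-→d22:-→d23:-→d24:-→d25:-→d26:- -> H3
  lookup 29.233.17.140: bits 0001110111101001000 walk d0:-→d1:-→d2:-→d3:-→d4:-→d5:-→d6:-→d7:-→d8:-→d9:-→d10:-→d11:-→d12:-→d13:-→d14:-→d15:-→d16:H3→d17:-→d18:H3→d19:- -> H3
  lookup 29.233.0.191: bits 0001110111101001000000 walk d0:-→d1:-→d2:-→d3:-→d4:-→d5:-→d6:-→d7:-→d8:-→d9:-→d10:-→d11:-→d12:-→d13:-→d14:-→d15:-→d16:H3→d17:-→d18:H3→d19:-→d20:-→d21:-→d22:- -> H3
  lookup 29.233.0.28: bits 0001110111101001000000 walk d0:-→d1:-→d2:-→d3:-→d4:-→d5:-→d6:-→d7:-→d8:-→d9:-→d10:-→d11:-→d12:-→d13:-→d14:-→d15:-→d16:H3→d17:-→d18:H3→d19:-→d20:-→d21:-→d22:- -> H3
  add 29.233.3.82/31 -> H6 at depth 31
  del 29.233.3.82/31 (clear depth 31)
  del 29.233.0.0/18 (clear depth 18)
  del 29.233.0.0/16 (clear depth 16)
  add 195.218.0.0/16 -> H2 at depth 16
  add 195.208.0.0/12 -> H3 at depth 12
  add 0.0.0.0/2 -> H2 at depth 2
  del 195.218.0.0/16 (clear depth 16)
  lookup 24.105.251.124: bits 00011 walk d0:-→d1:-→d2:H2→d3:-→d4:-→d5:- -> H2
  add 29.233.3.0/24 -> H3 at depth 24
  add 29.233.2.0/23 -> H1 at depth 23
  lookup 29.233.2.45: bits 00011101111010010000001 walk d0:-→d1:-→d2:H2→d3:-→d4:-→d5:-→d6:-→d7:-→d8:-→d9:-→d10:-→d11:-→d12:-→d13:-→d14:-→d15:-→d16:-→d17:-→d18:-→d19:-→d20:-→d21:-→d22:-→d23:H1 -> H1
  add 195.218.0.0/16 -> H1 at depth 16
  lookup 29.233.3.25: bits 0001110111101001000000110 walk d0:-→d1:-→d2:H2→d3:-→d4:-→d5:-→d6:-→d7:-→d8:-→d9:-→d10:-→d11:-→d12:-→d13:-→d14:-→d15:-→d16:-→d17:-→d18:-→d19:-→d20:-→d21:-→d22:-→d23:H1→d24:H3→d25:- -> H3
  lookup 29.233.2.0: bits 00011101111010010000001 walk d0:-→d1:-→d2:H2→d3:-→d4:-→d5:-→d6:-→d7:-→d8:-→d9:-→d10:-→d11:-→d12:-→d13:-→d14:-→d15:-→d16:-→d17:-→d18:-→d19:-→d20:-→d21:-→d22:-→d23:H1 -> H1
  add 29.233.0.0/16 -> H2 at depth 16
  add 29.233.3.83/32 -> H7 at depth 32
  lookup 29.233.21.244: bits 0001110111101001000 walk d0:-→d1:-→d2:H2→d3:-→d4:-→d5:-→d6:-→d7:-→d8:-→d9:-→d10:-→d11:-→d12:-→d13:-→d14:-→d15:-→d16:H2→d17:-→d18:-→d19:- -> H2
  add 192.0.0.0/3 -> H7 at depth 3
  add 128.0.0.0/1 -> H4 at depth 1
  del 29.233.2.0/23 (clear depth 23)
  add 29.233.0.0/20 -> H6 at depth 20
  lookup 195.208.0.0: bits 110000111101 walk d0:-→d1:H4→d2:-→d3:H7→d4:-→d5:-→d6:-→d7:-→d8:-→d9:-→d10:-→d11:-→d12:H3 -> H3

== LOOKUPS ==
["H4","H3","H3","H3","H3","H2","H1","H3","H1","H2","H3"]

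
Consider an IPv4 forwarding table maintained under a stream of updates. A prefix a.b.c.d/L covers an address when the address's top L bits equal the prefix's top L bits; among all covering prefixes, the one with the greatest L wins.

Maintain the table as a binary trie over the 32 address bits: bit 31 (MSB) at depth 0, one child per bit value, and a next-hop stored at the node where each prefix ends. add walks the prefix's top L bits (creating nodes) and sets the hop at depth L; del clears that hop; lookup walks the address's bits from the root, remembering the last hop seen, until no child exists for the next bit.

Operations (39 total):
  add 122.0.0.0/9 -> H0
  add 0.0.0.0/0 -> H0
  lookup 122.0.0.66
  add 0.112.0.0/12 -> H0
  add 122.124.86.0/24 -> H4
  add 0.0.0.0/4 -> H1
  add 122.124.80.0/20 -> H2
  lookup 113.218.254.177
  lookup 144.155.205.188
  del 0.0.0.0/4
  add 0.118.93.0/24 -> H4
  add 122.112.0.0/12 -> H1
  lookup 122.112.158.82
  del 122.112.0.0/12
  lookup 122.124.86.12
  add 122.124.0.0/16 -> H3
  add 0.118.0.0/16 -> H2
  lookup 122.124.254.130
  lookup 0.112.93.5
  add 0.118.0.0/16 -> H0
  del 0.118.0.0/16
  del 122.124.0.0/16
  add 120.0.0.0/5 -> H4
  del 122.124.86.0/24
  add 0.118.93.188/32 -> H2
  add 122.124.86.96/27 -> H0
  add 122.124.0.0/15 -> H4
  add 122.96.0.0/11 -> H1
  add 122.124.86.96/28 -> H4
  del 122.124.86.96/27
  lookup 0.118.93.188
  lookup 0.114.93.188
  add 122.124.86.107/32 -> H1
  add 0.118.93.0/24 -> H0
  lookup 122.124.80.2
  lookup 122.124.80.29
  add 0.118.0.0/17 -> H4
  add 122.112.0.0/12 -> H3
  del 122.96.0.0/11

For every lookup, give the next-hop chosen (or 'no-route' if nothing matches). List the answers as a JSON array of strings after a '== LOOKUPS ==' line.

Process each operation:
  + 122.0.0.0/9 (H0) depth=9
  + 0.0.0.0/0 (H0) depth=0
  Q 122.0.0.66: descend 011110100 ; hops seen [H0,H0] ; pick H0
  + 0.112.0.0/12 (H0) depth=12
  + 122.124.86.0/24 (H4) depth=24
  + 0.0.0.0/4 (H1) depth=4
  + 122.124.80.0/20 (H2) depth=20
  Q 113.218.254.177: descend 0111 ; hops seen [H0] ; pick H0
  Q 144.155.205.188: descend ε ; hops seen [H0] ; pick H0
  del 0.0.0.0/4 (clear depth 4)
  + 0.118.93.0/24 (H4) depth=24
  + 122.112.0.0/12 (H1) depth=12
  Q 122.112.158.82: descend 011110100111 ; hops seen [H0,H0,H1] ; pick H1
  del 122.112.0.0/12 (clear depth 12)
  Q 122.124.86.12: descend 011110100111110001010110 ; hops seen [H0,H0,H2,H4] ; pick H4
  + 122.124.0.0/16 (H3) depth=16
  + 0.118.0.0/16 (H2) depth=16
  Q 122.124.254.130: descend 0111101001111100 ; hops seen [H0,H0,H3] ; pick H3
  Q 0.112.93.5: descend 0000000001110 ; hops seen [H0,H0] ; pick H0
  + 0.118.0.0/16 (H0) depth=16
  del 0.118.0.0/16 (clear depth 16)
  del 122.124.0.0/16 (clear depth 16)
  + 120.0.0.0/5 (H4) depth=5
  del 122.124.86.0/24 (clear depth 24)
  + 0.118.93.188/32 (H2) depth=32
  + 122.124.86.96/27 (H0) depth=27
  + 122.124.0.0/15 (H4) depth=15
  + 122.96.0.0/11 (H1) depth=11
  + 122.124.86.96/28 (H4) depth=28
  del 122.124.86.96/27 (clear depth 27)
  Q 0.118.93.188: descend 00000000011101100101110110111100 ; hops seen [H0,H0,H4,H2] ; pick H2
  Q 0.114.93.188: descend 0000000001110 ; hops seen [H0,H0] ; pick H0
  + 122.124.86.107/32 (H1) depth=32
  + 0.118.93.0/24 (H0) depth=24
  Q 122.124.80.2: descend 011110100111110001010 ; hops seen [H0,H4,H0,H1,H4,H2] ; pick H2
  Q 122.124.80.29: descend 011110100111110001010 ; hops seen [H0,H4,H0,H1,H4,H2] ; pick H2
  + 0.118.0.0/17 (H4) depth=17
  + 122.112.0.0/12 (H3) depth=12
  del 122.96.0.0/11 (clear depth 11)

== LOOKUPS ==
["H0","H0","H0","H1","H4","H3","H0","H2","H0","H2","H2"]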